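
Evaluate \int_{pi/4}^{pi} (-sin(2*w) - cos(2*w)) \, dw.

An antiderivative is F(w) = -sin(2*w)/2 + cos(2*w)/2.
Then F(pi) - F(pi/4) = (1/2) - (-1/2) = 1.

1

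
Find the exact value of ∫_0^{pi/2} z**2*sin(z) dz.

-2 + pi

Integrate by parts twice (u = z^2, dv = sin(z) dz).
An antiderivative is F(z) = -z**2*cos(z) + 2*z*sin(z) + 2*cos(z).
Then F(pi/2) - F(0) = (pi) - (2) = -2 + pi.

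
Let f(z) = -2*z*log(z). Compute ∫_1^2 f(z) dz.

Integrate by parts once (u = ln z, dv = -2*z dz).
An antiderivative is F(z) = -z**2*(2*log(z) - 1)/2.
Then F(2) - F(1) = (2 - log(16)) - (1/2) = 3/2 - log(16).

3/2 - log(16)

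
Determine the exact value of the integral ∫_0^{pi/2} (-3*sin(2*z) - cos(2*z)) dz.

An antiderivative is F(z) = -sin(2*z)/2 + 3*cos(2*z)/2.
Then F(pi/2) - F(0) = (-3/2) - (3/2) = -3.

-3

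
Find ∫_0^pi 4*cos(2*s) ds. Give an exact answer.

An antiderivative is F(s) = 2*sin(2*s).
Then F(pi) - F(0) = (0) - (0) = 0.

0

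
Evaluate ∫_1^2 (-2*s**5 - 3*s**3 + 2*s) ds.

By the power rule, an antiderivative is F(s) = -s**6/3 - 3*s**4/4 + s**2.
Then F(2) - F(1) = (-88/3) - (-1/12) = -117/4.

-117/4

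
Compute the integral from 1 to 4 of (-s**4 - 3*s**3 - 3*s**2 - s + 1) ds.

-9267/20

By the power rule, an antiderivative is F(s) = -s**5/5 - 3*s**4/4 - s**3 - s**2/2 + s.
Then F(4) - F(1) = (-2324/5) - (-29/20) = -9267/20.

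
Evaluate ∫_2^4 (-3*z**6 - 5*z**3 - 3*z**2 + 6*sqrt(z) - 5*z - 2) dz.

-51274/7 - 8*sqrt(2)

By the power rule, an antiderivative is F(z) = -3*z**7/7 - 5*z**4/4 + 4*z**(3/2) - z**3 - 5*z**2/2 - 2*z.
Then F(4) - F(2) = (-51952/7) - (-678/7 + 8*sqrt(2)) = -51274/7 - 8*sqrt(2).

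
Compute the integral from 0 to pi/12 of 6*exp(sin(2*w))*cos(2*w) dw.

-3 + 3*exp(1/2)

Let u = sin(2*w), so du = 2*cos(2*w) dw. When w = 0, u = 0; when w = pi/12, u = 1/2.
The integral becomes 3·∫ exp(u) du from 0 to 1/2, with antiderivative 3*exp(u).
Back in w: F(w) = 3*exp(sin(2*w)).
Then F(pi/12) - F(0) = (3*exp(1/2)) - (3) = -3 + 3*exp(1/2).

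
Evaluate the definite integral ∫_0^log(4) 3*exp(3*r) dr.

Let u = exp(r), so du = exp(r) dr. When r = 0, u = 1; when r = log(4), u = 4.
The integral becomes 3·∫ u**2 du from 1 to 4, with antiderivative u**3.
Back in r: F(r) = exp(3*r).
Then F(log(4)) - F(0) = (64) - (1) = 63.

63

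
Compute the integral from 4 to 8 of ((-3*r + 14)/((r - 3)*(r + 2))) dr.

Factor the denominator: r**2 - r - 6 = (r + 2)(r - 3).
Partial fractions: (-3*r + 14)/((r - 3)*(r + 2)) = -4/(r + 2) + 1/(r - 3).
An antiderivative is F(r) = log(r - 3) - 4*log(r + 2).
Then F(8) - F(4) = (-3*log(5) - 4*log(2)) - (-4*log(3) - 4*log(2)) = -3*log(5) + 4*log(3).

-3*log(5) + 4*log(3)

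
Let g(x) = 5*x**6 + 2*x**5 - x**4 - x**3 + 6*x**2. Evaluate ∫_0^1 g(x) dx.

By the power rule, an antiderivative is F(x) = 5*x**7/7 + x**6/3 - x**5/5 - x**4/4 + 2*x**3.
Then F(1) - F(0) = (1091/420) - (0) = 1091/420.

1091/420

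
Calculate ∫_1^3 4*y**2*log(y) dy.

Integrate by parts once (u = ln y, dv = 4*y**2 dy).
An antiderivative is F(y) = 4*y**3*(3*log(y) - 1)/9.
Then F(3) - F(1) = (-12 + 36*log(3)) - (-4/9) = -104/9 + 36*log(3).

-104/9 + 36*log(3)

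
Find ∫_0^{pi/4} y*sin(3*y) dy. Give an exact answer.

sqrt(2)*(4 + 3*pi)/72

Integrate by parts once (u = y, dv = sin(3*y) dy).
An antiderivative is F(y) = -y*cos(3*y)/3 + sin(3*y)/9.
Then F(pi/4) - F(0) = (sqrt(2)*(4 + 3*pi)/72) - (0) = sqrt(2)*(4 + 3*pi)/72.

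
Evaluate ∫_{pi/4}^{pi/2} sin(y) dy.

sqrt(2)/2

An antiderivative is F(y) = -cos(y).
Then F(pi/2) - F(pi/4) = (0) - (-sqrt(2)/2) = sqrt(2)/2.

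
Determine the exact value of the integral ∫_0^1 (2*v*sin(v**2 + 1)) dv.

Let u = v**2 + 1, so du = 2*v dv. When v = 0, u = 1; when v = 1, u = 2.
The integral becomes ∫ sin(u) du from 1 to 2, with antiderivative -cos(u).
Back in v: F(v) = -cos(v**2 + 1).
Then F(1) - F(0) = (-cos(2)) - (-cos(1)) = -cos(2) + cos(1).

-cos(2) + cos(1)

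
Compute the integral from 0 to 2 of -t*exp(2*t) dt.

-3*exp(4)/4 - 1/4

Integrate by parts once (u = t, dv = -exp(2*t) dt).
An antiderivative is F(t) = (-2*t + 1)*exp(2*t)/4.
Then F(2) - F(0) = (-3*exp(4)/4) - (1/4) = -3*exp(4)/4 - 1/4.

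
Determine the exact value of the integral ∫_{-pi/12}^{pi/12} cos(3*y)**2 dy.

Use the identity cos^2(3*y) = (1 + cos(6*y))/2.
An antiderivative is F(y) = y/2 + sin(6*y)/12.
Then F(pi/12) - F(-pi/12) = (1/12 + pi/24) - (-pi/24 - 1/12) = 1/6 + pi/12.

1/6 + pi/12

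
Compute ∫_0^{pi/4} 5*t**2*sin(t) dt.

-10 - 5*sqrt(2)*pi**2/32 + 5*sqrt(2)*pi/4 + 5*sqrt(2)

Integrate by parts twice (u = t^2, dv = 5*sin(t) dt).
An antiderivative is F(t) = -5*t**2*cos(t) + 10*t*sin(t) + 10*cos(t).
Then F(pi/4) - F(0) = (5*sqrt(2)*(-pi**2 + 8*pi + 32)/32) - (10) = -10 - 5*sqrt(2)*pi**2/32 + 5*sqrt(2)*pi/4 + 5*sqrt(2).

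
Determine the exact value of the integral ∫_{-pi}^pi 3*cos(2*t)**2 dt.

3*pi

Use the identity cos^2(2*t) = (1 + cos(4*t))/2.
An antiderivative is F(t) = 3*t/2 + 3*sin(4*t)/8.
Then F(pi) - F(-pi) = (3*pi/2) - (-3*pi/2) = 3*pi.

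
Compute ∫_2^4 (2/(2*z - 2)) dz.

log(3)

An antiderivative is F(z) = log(2*z - 2).
Then F(4) - F(2) = (log(6)) - (log(2)) = log(3).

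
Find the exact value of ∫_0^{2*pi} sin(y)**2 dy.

pi

Use the identity sin^2(y) = (1 - cos(2*y))/2.
An antiderivative is F(y) = y/2 - sin(2*y)/4.
Then F(2*pi) - F(0) = (pi) - (0) = pi.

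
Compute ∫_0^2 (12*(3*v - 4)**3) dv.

Let u = 3*v - 4, so du = 3 dv. When v = 0, u = -4; when v = 2, u = 2.
The integral becomes 4·∫ u**3 du from -4 to 2, with antiderivative u**4.
Back in v: F(v) = (3*v - 4)**4.
Then F(2) - F(0) = (16) - (256) = -240.

-240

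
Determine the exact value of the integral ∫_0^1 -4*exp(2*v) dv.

2 - 2*exp(2)

An antiderivative is F(v) = -2*exp(2*v).
Then F(1) - F(0) = (-2*exp(2)) - (-2) = 2 - 2*exp(2).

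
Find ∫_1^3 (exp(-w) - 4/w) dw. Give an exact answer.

-4*log(3) - exp(-3) + exp(-1)

An antiderivative is F(w) = -4*log(w) - exp(-w).
Then F(3) - F(1) = (-4*log(3) - exp(-3)) - (-exp(-1)) = -4*log(3) - exp(-3) + exp(-1).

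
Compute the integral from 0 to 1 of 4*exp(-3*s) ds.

4/3 - 4*exp(-3)/3

An antiderivative is F(s) = -4*exp(-3*s)/3.
Then F(1) - F(0) = (-4*exp(-3)/3) - (-4/3) = 4/3 - 4*exp(-3)/3.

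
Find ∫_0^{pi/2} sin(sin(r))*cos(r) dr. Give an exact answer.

1 - cos(1)

Let u = sin(r), so du = cos(r) dr. When r = 0, u = 0; when r = pi/2, u = 1.
The integral becomes ∫ sin(u) du from 0 to 1, with antiderivative -cos(u).
Back in r: F(r) = -cos(sin(r)).
Then F(pi/2) - F(0) = (-cos(1)) - (-1) = 1 - cos(1).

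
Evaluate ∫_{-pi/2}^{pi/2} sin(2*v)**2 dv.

pi/2

Use the identity sin^2(2*v) = (1 - cos(4*v))/2.
An antiderivative is F(v) = v/2 - sin(4*v)/8.
Then F(pi/2) - F(-pi/2) = (pi/4) - (-pi/4) = pi/2.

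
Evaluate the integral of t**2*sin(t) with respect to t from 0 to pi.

-4 + pi**2

Integrate by parts twice (u = t^2, dv = sin(t) dt).
An antiderivative is F(t) = -t**2*cos(t) + 2*t*sin(t) + 2*cos(t).
Then F(pi) - F(0) = (-2 + pi**2) - (2) = -4 + pi**2.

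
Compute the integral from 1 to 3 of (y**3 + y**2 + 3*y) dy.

122/3

By the power rule, an antiderivative is F(y) = y**4/4 + y**3/3 + 3*y**2/2.
Then F(3) - F(1) = (171/4) - (25/12) = 122/3.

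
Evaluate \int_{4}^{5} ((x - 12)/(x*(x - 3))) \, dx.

Factor the denominator: x**2 - 3*x = x(x - 3).
Partial fractions: (x - 12)/(x*(x - 3)) = 4/x - 3/(x - 3).
An antiderivative is F(x) = 4*log(x) - 3*log(x - 3).
Then F(5) - F(4) = (-3*log(2) + 4*log(5)) - (8*log(2)) = -11*log(2) + 4*log(5).

-11*log(2) + 4*log(5)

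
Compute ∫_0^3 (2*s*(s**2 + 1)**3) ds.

Let u = s**2 + 1, so du = 2*s ds. When s = 0, u = 1; when s = 3, u = 10.
The integral becomes ∫ u**3 du from 1 to 10, with antiderivative u**4/4.
Back in s: F(s) = (s**2 + 1)**4/4.
Then F(3) - F(0) = (2500) - (1/4) = 9999/4.

9999/4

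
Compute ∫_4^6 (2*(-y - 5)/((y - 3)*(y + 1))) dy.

-4*log(3) - 2*log(5) + 2*log(7)

Factor the denominator: y**2 - 2*y - 3 = (y + 1)(y - 3).
Partial fractions: 2*(-y - 5)/((y - 3)*(y + 1)) = 2/(y + 1) - 4/(y - 3).
An antiderivative is F(y) = -4*log(y - 3) + 2*log(y + 1).
Then F(6) - F(4) = (log(49/81)) - (log(25)) = -4*log(3) - 2*log(5) + 2*log(7).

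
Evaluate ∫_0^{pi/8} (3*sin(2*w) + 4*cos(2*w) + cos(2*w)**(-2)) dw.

sqrt(2)/4 + 2

An antiderivative is F(w) = 2*sin(2*w) - 3*cos(2*w)/2 + tan(2*w)/2.
Then F(pi/8) - F(0) = (sqrt(2)/4 + 1/2) - (-3/2) = sqrt(2)/4 + 2.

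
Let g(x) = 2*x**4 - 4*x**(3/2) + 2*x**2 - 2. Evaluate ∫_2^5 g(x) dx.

-40*sqrt(5) + 32*sqrt(2)/5 + 6546/5

By the power rule, an antiderivative is F(x) = -8*x**(5/2)/5 + 2*x**5/5 + 2*x**3/3 - 2*x.
Then F(5) - F(2) = (3970/3 - 40*sqrt(5)) - (212/15 - 32*sqrt(2)/5) = -40*sqrt(5) + 32*sqrt(2)/5 + 6546/5.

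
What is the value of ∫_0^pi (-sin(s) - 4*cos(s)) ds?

-2

An antiderivative is F(s) = -4*sin(s) + cos(s).
Then F(pi) - F(0) = (-1) - (1) = -2.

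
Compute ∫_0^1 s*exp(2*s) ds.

Integrate by parts once (u = s, dv = exp(2*s) ds).
An antiderivative is F(s) = (2*s - 1)*exp(2*s)/4.
Then F(1) - F(0) = (exp(2)/4) - (-1/4) = 1/4 + exp(2)/4.

1/4 + exp(2)/4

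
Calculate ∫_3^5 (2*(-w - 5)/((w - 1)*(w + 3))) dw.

-log(6)

Factor the denominator: w**2 + 2*w - 3 = (w + 3)(w - 1).
Partial fractions: 2*(-w - 5)/((w - 1)*(w + 3)) = 1/(w + 3) - 3/(w - 1).
An antiderivative is F(w) = -3*log(w - 1) + log(w + 3).
Then F(5) - F(3) = (-log(8)) - (log(3/4)) = -log(6).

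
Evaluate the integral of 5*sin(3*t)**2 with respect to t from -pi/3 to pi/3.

5*pi/3

Use the identity sin^2(3*t) = (1 - cos(6*t))/2.
An antiderivative is F(t) = 5*t/2 - 5*sin(6*t)/12.
Then F(pi/3) - F(-pi/3) = (5*pi/6) - (-5*pi/6) = 5*pi/3.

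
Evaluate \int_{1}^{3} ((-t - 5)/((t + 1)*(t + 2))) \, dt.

Factor the denominator: t**2 + 3*t + 2 = (t + 2)(t + 1).
Partial fractions: (-t - 5)/((t + 1)*(t + 2)) = 3/(t + 2) - 4/(t + 1).
An antiderivative is F(t) = -4*log(t + 1) + 3*log(t + 2).
Then F(3) - F(1) = (-8*log(2) + 3*log(5)) - (log(27/16)) = -3*log(3) - 4*log(2) + 3*log(5).

-3*log(3) - 4*log(2) + 3*log(5)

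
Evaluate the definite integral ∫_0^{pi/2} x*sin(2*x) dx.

Integrate by parts once (u = x, dv = sin(2*x) dx).
An antiderivative is F(x) = -x*cos(2*x)/2 + sin(2*x)/4.
Then F(pi/2) - F(0) = (pi/4) - (0) = pi/4.

pi/4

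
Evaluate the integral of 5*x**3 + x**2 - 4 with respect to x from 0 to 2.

44/3

By the power rule, an antiderivative is F(x) = 5*x**4/4 + x**3/3 - 4*x.
Then F(2) - F(0) = (44/3) - (0) = 44/3.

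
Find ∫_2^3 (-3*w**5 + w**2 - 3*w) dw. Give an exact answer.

By the power rule, an antiderivative is F(w) = -w**6/2 + w**3/3 - 3*w**2/2.
Then F(3) - F(2) = (-369) - (-106/3) = -1001/3.

-1001/3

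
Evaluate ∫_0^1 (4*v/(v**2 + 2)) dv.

log(9/4)

Let u = v**2 + 2, so du = 2*v dv. When v = 0, u = 2; when v = 1, u = 3.
The integral becomes 2·∫ 1/u du from 2 to 3, with antiderivative 2*log(u).
Back in v: F(v) = 2*log(v**2 + 2).
Then F(1) - F(0) = (log(9)) - (log(4)) = log(9/4).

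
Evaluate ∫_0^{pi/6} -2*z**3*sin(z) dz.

-sqrt(3)*pi - pi**2/12 + sqrt(3)*pi**3/216 + 6

Integrate by parts 3 times (u = z^3, dv = -2*sin(z) dz).
An antiderivative is F(z) = 2*z**3*cos(z) - 6*z**2*sin(z) - 12*z*cos(z) + 12*sin(z).
Then F(pi/6) - F(0) = (-sqrt(3)*pi - pi**2/12 + sqrt(3)*pi**3/216 + 6) - (0) = -sqrt(3)*pi - pi**2/12 + sqrt(3)*pi**3/216 + 6.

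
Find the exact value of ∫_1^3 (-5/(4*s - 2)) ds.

-5*log(5)/4

An antiderivative is F(s) = -5*log(4*s - 2)/4.
Then F(3) - F(1) = (-5*log(10)/4) - (-5*log(2)/4) = -5*log(5)/4.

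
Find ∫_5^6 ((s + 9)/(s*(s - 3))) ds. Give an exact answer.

-7*log(2) + log(3) + 3*log(5)

Factor the denominator: s**2 - 3*s = s(s - 3).
Partial fractions: (s + 9)/(s*(s - 3)) = -3/s + 4/(s - 3).
An antiderivative is F(s) = -3*log(s) + 4*log(s - 3).
Then F(6) - F(5) = (log(3/8)) - (-3*log(5) + 4*log(2)) = -7*log(2) + log(3) + 3*log(5).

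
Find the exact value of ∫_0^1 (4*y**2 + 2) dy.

By the power rule, an antiderivative is F(y) = 4*y**3/3 + 2*y.
Then F(1) - F(0) = (10/3) - (0) = 10/3.

10/3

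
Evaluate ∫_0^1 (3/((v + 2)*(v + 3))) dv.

-9*log(2) + 6*log(3)

Factor the denominator: v**2 + 5*v + 6 = (v + 3)(v + 2).
Partial fractions: 3/((v + 2)*(v + 3)) = -3/(v + 3) + 3/(v + 2).
An antiderivative is F(v) = 3*log(v + 2) - 3*log(v + 3).
Then F(1) - F(0) = (log(27/64)) - (log(8/27)) = -9*log(2) + 6*log(3).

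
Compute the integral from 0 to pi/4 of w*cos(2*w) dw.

-1/4 + pi/8

Integrate by parts once (u = w, dv = cos(2*w) dw).
An antiderivative is F(w) = w*sin(2*w)/2 + cos(2*w)/4.
Then F(pi/4) - F(0) = (pi/8) - (1/4) = -1/4 + pi/8.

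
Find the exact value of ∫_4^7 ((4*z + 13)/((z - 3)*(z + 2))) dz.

Factor the denominator: z**2 - z - 6 = (z + 2)(z - 3).
Partial fractions: (4*z + 13)/((z - 3)*(z + 2)) = -1/(z + 2) + 5/(z - 3).
An antiderivative is F(z) = 5*log(z - 3) - log(z + 2).
Then F(7) - F(4) = (-2*log(3) + 10*log(2)) - (-log(6)) = -log(3) + 11*log(2).

-log(3) + 11*log(2)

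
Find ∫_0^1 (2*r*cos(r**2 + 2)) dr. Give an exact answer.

Let u = r**2 + 2, so du = 2*r dr. When r = 0, u = 2; when r = 1, u = 3.
The integral becomes ∫ cos(u) du from 2 to 3, with antiderivative sin(u).
Back in r: F(r) = sin(r**2 + 2).
Then F(1) - F(0) = (sin(3)) - (sin(2)) = -sin(2) + sin(3).

-sin(2) + sin(3)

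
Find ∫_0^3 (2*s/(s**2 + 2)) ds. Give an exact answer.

Let u = s**2 + 2, so du = 2*s ds. When s = 0, u = 2; when s = 3, u = 11.
The integral becomes ∫ 1/u du from 2 to 11, with antiderivative log(u).
Back in s: F(s) = log(s**2 + 2).
Then F(3) - F(0) = (log(11)) - (log(2)) = log(11/2).

log(11/2)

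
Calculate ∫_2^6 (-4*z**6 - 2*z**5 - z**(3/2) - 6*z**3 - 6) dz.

By the power rule, an antiderivative is F(z) = -4*z**7/7 - z**6/3 - 2*z**(5/2)/5 - 3*z**4/2 - 6*z.
Then F(6) - F(2) = (-1242468/7 - 72*sqrt(6)/5) - (-2740/21 - 8*sqrt(2)/5) = -3724664/21 - 72*sqrt(6)/5 + 8*sqrt(2)/5.

-3724664/21 - 72*sqrt(6)/5 + 8*sqrt(2)/5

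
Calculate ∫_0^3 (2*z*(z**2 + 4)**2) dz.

Let u = z**2 + 4, so du = 2*z dz. When z = 0, u = 4; when z = 3, u = 13.
The integral becomes ∫ u**2 du from 4 to 13, with antiderivative u**3/3.
Back in z: F(z) = (z**2 + 4)**3/3.
Then F(3) - F(0) = (2197/3) - (64/3) = 711.

711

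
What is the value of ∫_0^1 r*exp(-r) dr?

1 - 2*exp(-1)

Integrate by parts once (u = r, dv = exp(-r) dr).
An antiderivative is F(r) = (-r - 1)*exp(-r).
Then F(1) - F(0) = (-2*exp(-1)) - (-1) = 1 - 2*exp(-1).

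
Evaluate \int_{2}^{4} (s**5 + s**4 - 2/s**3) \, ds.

69617/80

By the power rule, an antiderivative is F(s) = s**6/6 + s**5/5 + s**(-2).
Then F(4) - F(2) = (213007/240) - (1039/60) = 69617/80.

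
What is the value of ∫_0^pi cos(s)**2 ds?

Use the identity cos^2(s) = (1 + cos(2*s))/2.
An antiderivative is F(s) = s/2 + sin(2*s)/4.
Then F(pi) - F(0) = (pi/2) - (0) = pi/2.

pi/2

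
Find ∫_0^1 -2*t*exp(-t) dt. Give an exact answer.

-2 + 4*exp(-1)

Integrate by parts once (u = t, dv = -2*exp(-t) dt).
An antiderivative is F(t) = (2*t + 2)*exp(-t).
Then F(1) - F(0) = (4*exp(-1)) - (2) = -2 + 4*exp(-1).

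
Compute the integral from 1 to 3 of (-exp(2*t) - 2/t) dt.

An antiderivative is F(t) = -exp(2*t)/2 - 2*log(t).
Then F(3) - F(1) = (-exp(6)/2 - log(9)) - (-exp(2)/2) = -exp(6)/2 - log(9) + exp(2)/2.

-exp(6)/2 - log(9) + exp(2)/2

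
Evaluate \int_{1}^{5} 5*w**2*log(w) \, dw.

-620/9 + 625*log(5)/3

Integrate by parts once (u = ln w, dv = 5*w**2 dw).
An antiderivative is F(w) = 5*w**3*(3*log(w) - 1)/9.
Then F(5) - F(1) = (-625/9 + 625*log(5)/3) - (-5/9) = -620/9 + 625*log(5)/3.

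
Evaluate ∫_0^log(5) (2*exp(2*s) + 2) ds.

2*log(5) + 24

An antiderivative is F(s) = exp(2*s) + 2*s.
Then F(log(5)) - F(0) = (log(25) + 25) - (1) = 2*log(5) + 24.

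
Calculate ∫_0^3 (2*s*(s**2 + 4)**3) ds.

28305/4

Let u = s**2 + 4, so du = 2*s ds. When s = 0, u = 4; when s = 3, u = 13.
The integral becomes ∫ u**3 du from 4 to 13, with antiderivative u**4/4.
Back in s: F(s) = (s**2 + 4)**4/4.
Then F(3) - F(0) = (28561/4) - (64) = 28305/4.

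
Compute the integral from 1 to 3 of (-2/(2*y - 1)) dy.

An antiderivative is F(y) = -log(2*y - 1).
Then F(3) - F(1) = (-log(5)) - (0) = -log(5).

-log(5)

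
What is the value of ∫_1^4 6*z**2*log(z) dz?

-42 + 256*log(2)

Integrate by parts once (u = ln z, dv = 6*z**2 dz).
An antiderivative is F(z) = 2*z**3*(3*log(z) - 1)/3.
Then F(4) - F(1) = (-128/3 + 256*log(2)) - (-2/3) = -42 + 256*log(2).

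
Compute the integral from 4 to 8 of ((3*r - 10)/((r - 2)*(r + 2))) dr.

-5*log(3) + 4*log(5)

Factor the denominator: r**2 - 4 = (r + 2)(r - 2).
Partial fractions: (3*r - 10)/((r - 2)*(r + 2)) = 4/(r + 2) - 1/(r - 2).
An antiderivative is F(r) = -log(r - 2) + 4*log(r + 2).
Then F(8) - F(4) = (-log(3) + 3*log(2) + 4*log(5)) - (3*log(2) + 4*log(3)) = -5*log(3) + 4*log(5).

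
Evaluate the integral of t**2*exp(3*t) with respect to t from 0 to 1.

Integrate by parts twice (u = t^2, dv = exp(3*t) dt).
An antiderivative is F(t) = (9*t**2 - 6*t + 2)*exp(3*t)/27.
Then F(1) - F(0) = (5*exp(3)/27) - (2/27) = -2/27 + 5*exp(3)/27.

-2/27 + 5*exp(3)/27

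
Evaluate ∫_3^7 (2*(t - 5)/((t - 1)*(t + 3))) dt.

Factor the denominator: t**2 + 2*t - 3 = (t + 3)(t - 1).
Partial fractions: 2*(t - 5)/((t - 1)*(t + 3)) = 4/(t + 3) - 2/(t - 1).
An antiderivative is F(t) = -2*log(t - 1) + 4*log(t + 3).
Then F(7) - F(3) = (-2*log(3) + 2*log(2) + 4*log(5)) - (2*log(2) + 4*log(3)) = -6*log(3) + 4*log(5).

-6*log(3) + 4*log(5)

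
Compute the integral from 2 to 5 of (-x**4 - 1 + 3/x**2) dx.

By the power rule, an antiderivative is F(x) = -x**5/5 - x - 3/x.
Then F(5) - F(2) = (-3153/5) - (-99/10) = -6207/10.

-6207/10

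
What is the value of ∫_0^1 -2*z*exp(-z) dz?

Integrate by parts once (u = z, dv = -2*exp(-z) dz).
An antiderivative is F(z) = (2*z + 2)*exp(-z).
Then F(1) - F(0) = (4*exp(-1)) - (2) = -2 + 4*exp(-1).

-2 + 4*exp(-1)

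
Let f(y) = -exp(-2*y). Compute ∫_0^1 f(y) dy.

(1 - exp(2))*exp(-2)/2

An antiderivative is F(y) = exp(-2*y)/2.
Then F(1) - F(0) = (exp(-2)/2) - (1/2) = (1 - exp(2))*exp(-2)/2.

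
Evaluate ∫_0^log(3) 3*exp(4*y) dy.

Let u = exp(y), so du = exp(y) dy. When y = 0, u = 1; when y = log(3), u = 3.
The integral becomes 3·∫ u**3 du from 1 to 3, with antiderivative 3*u**4/4.
Back in y: F(y) = 3*exp(4*y)/4.
Then F(log(3)) - F(0) = (243/4) - (3/4) = 60.

60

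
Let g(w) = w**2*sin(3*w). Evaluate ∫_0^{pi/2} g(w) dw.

-pi/9 - 2/27

Integrate by parts twice (u = w^2, dv = sin(3*w) dw).
An antiderivative is F(w) = -w**2*cos(3*w)/3 + 2*w*sin(3*w)/9 + 2*cos(3*w)/27.
Then F(pi/2) - F(0) = (-pi/9) - (2/27) = -pi/9 - 2/27.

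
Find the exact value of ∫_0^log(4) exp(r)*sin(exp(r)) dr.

cos(1) - cos(4)

Let u = exp(r), so du = exp(r) dr. When r = 0, u = 1; when r = log(4), u = 4.
The integral becomes ∫ sin(u) du from 1 to 4, with antiderivative -cos(u).
Back in r: F(r) = -cos(exp(r)).
Then F(log(4)) - F(0) = (-cos(4)) - (-cos(1)) = cos(1) - cos(4).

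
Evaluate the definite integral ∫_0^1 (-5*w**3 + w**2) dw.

-11/12

By the power rule, an antiderivative is F(w) = -5*w**4/4 + w**3/3.
Then F(1) - F(0) = (-11/12) - (0) = -11/12.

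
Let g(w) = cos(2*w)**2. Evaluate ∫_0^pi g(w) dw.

pi/2

Use the identity cos^2(2*w) = (1 + cos(4*w))/2.
An antiderivative is F(w) = w/2 + sin(4*w)/8.
Then F(pi) - F(0) = (pi/2) - (0) = pi/2.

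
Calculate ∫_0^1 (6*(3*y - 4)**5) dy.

-1365

Let u = 3*y - 4, so du = 3 dy. When y = 0, u = -4; when y = 1, u = -1.
The integral becomes 2·∫ u**5 du from -4 to -1, with antiderivative u**6/3.
Back in y: F(y) = (3*y - 4)**6/3.
Then F(1) - F(0) = (1/3) - (4096/3) = -1365.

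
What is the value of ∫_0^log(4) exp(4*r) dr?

Let u = exp(r), so du = exp(r) dr. When r = 0, u = 1; when r = log(4), u = 4.
The integral becomes ∫ u**3 du from 1 to 4, with antiderivative u**4/4.
Back in r: F(r) = exp(4*r)/4.
Then F(log(4)) - F(0) = (64) - (1/4) = 255/4.

255/4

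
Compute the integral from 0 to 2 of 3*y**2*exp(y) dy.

Integrate by parts twice (u = y^2, dv = 3*exp(y) dy).
An antiderivative is F(y) = (3*y**2 - 6*y + 6)*exp(y).
Then F(2) - F(0) = (6*exp(2)) - (6) = -6 + 6*exp(2).

-6 + 6*exp(2)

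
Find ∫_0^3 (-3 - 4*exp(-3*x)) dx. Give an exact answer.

-31/3 + 4*exp(-9)/3

An antiderivative is F(x) = -3*x + 4*exp(-3*x)/3.
Then F(3) - F(0) = (-9 + 4*exp(-9)/3) - (4/3) = -31/3 + 4*exp(-9)/3.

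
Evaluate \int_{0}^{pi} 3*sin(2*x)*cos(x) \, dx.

Use the identity sin(2*x)cos(x) = [sin(3*x) + sin(x)]/2.
An antiderivative is F(x) = -3*cos(x)/2 - cos(3*x)/2.
Then F(pi) - F(0) = (2) - (-2) = 4.

4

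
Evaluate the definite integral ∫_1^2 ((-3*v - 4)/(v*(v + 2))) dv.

Factor the denominator: v**2 + 2*v = (v + 2)v.
Partial fractions: (-3*v - 4)/(v*(v + 2)) = -1/(v + 2) - 2/v.
An antiderivative is F(v) = -2*log(v) - log(v + 2).
Then F(2) - F(1) = (-log(16)) - (-log(3)) = log(3/16).

log(3/16)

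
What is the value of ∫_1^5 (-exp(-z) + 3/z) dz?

-exp(-1) + exp(-5) + 3*log(5)

An antiderivative is F(z) = 3*log(z) + exp(-z).
Then F(5) - F(1) = (exp(-5) + 3*log(5)) - (exp(-1)) = -exp(-1) + exp(-5) + 3*log(5).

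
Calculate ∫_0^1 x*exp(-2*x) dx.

Integrate by parts once (u = x, dv = exp(-2*x) dx).
An antiderivative is F(x) = (-2*x - 1)*exp(-2*x)/4.
Then F(1) - F(0) = (-3*exp(-2)/4) - (-1/4) = (-3 + exp(2))*exp(-2)/4.

(-3 + exp(2))*exp(-2)/4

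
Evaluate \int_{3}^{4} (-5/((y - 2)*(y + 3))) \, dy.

log(7/12)

Factor the denominator: y**2 + y - 6 = (y + 3)(y - 2).
Partial fractions: -5/((y - 2)*(y + 3)) = 1/(y + 3) - 1/(y - 2).
An antiderivative is F(y) = -log(y - 2) + log(y + 3).
Then F(4) - F(3) = (log(7/2)) - (log(6)) = log(7/12).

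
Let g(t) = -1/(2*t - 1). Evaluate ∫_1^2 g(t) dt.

An antiderivative is F(t) = -log(2*t - 1)/2.
Then F(2) - F(1) = (-log(3)/2) - (0) = -log(3)/2.

-log(3)/2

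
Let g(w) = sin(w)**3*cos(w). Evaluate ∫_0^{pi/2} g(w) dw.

1/4

Let u = sin(w), so du = cos(w) dw. When w = 0, u = 0; when w = pi/2, u = 1.
The integral becomes ∫ u**3 du from 0 to 1, with antiderivative u**4/4.
Back in w: F(w) = sin(w)**4/4.
Then F(pi/2) - F(0) = (1/4) - (0) = 1/4.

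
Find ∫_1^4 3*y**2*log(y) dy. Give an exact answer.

-21 + 128*log(2)

Integrate by parts once (u = ln y, dv = 3*y**2 dy).
An antiderivative is F(y) = y**3*(3*log(y) - 1)/3.
Then F(4) - F(1) = (-64/3 + 128*log(2)) - (-1/3) = -21 + 128*log(2).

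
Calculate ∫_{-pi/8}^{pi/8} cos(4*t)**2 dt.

pi/8

Use the identity cos^2(4*t) = (1 + cos(8*t))/2.
An antiderivative is F(t) = t/2 + sin(8*t)/16.
Then F(pi/8) - F(-pi/8) = (pi/16) - (-pi/16) = pi/8.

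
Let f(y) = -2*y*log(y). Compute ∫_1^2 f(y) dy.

3/2 - log(16)

Integrate by parts once (u = ln y, dv = -2*y dy).
An antiderivative is F(y) = -y**2*(2*log(y) - 1)/2.
Then F(2) - F(1) = (2 - log(16)) - (1/2) = 3/2 - log(16).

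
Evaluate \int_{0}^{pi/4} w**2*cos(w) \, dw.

Integrate by parts twice (u = w^2, dv = cos(w) dw).
An antiderivative is F(w) = w**2*sin(w) + 2*w*cos(w) - 2*sin(w).
Then F(pi/4) - F(0) = (sqrt(2)*(-32 + pi**2 + 8*pi)/32) - (0) = sqrt(2)*(-32 + pi**2 + 8*pi)/32.

sqrt(2)*(-32 + pi**2 + 8*pi)/32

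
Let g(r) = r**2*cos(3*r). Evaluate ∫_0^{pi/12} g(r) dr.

Integrate by parts twice (u = r^2, dv = cos(3*r) dr).
An antiderivative is F(r) = r**2*sin(3*r)/3 + 2*r*cos(3*r)/9 - 2*sin(3*r)/27.
Then F(pi/12) - F(0) = (sqrt(2)*(-32 + pi**2 + 8*pi)/864) - (0) = sqrt(2)*(-32 + pi**2 + 8*pi)/864.

sqrt(2)*(-32 + pi**2 + 8*pi)/864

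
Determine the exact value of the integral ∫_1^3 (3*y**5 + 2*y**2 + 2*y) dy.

By the power rule, an antiderivative is F(y) = y**6/2 + 2*y**3/3 + y**2.
Then F(3) - F(1) = (783/2) - (13/6) = 1168/3.

1168/3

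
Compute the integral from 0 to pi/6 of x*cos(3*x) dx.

-1/9 + pi/18

Integrate by parts once (u = x, dv = cos(3*x) dx).
An antiderivative is F(x) = x*sin(3*x)/3 + cos(3*x)/9.
Then F(pi/6) - F(0) = (pi/18) - (1/9) = -1/9 + pi/18.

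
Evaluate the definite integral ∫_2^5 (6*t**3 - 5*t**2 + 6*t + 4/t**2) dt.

By the power rule, an antiderivative is F(t) = 3*t**4/2 - 5*t**3/3 + 3*t**2 - 4/t.
Then F(5) - F(2) = (24101/30) - (62/3) = 7827/10.

7827/10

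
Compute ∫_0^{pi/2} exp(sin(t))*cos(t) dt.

Let u = sin(t), so du = cos(t) dt. When t = 0, u = 0; when t = pi/2, u = 1.
The integral becomes ∫ exp(u) du from 0 to 1, with antiderivative exp(u).
Back in t: F(t) = exp(sin(t)).
Then F(pi/2) - F(0) = (E) - (1) = -1 + E.

-1 + E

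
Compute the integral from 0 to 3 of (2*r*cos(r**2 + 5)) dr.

Let u = r**2 + 5, so du = 2*r dr. When r = 0, u = 5; when r = 3, u = 14.
The integral becomes ∫ cos(u) du from 5 to 14, with antiderivative sin(u).
Back in r: F(r) = sin(r**2 + 5).
Then F(3) - F(0) = (sin(14)) - (sin(5)) = -sin(5) + sin(14).

-sin(5) + sin(14)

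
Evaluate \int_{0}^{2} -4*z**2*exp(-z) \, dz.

-8 + 40*exp(-2)

Integrate by parts twice (u = z^2, dv = -4*exp(-z) dz).
An antiderivative is F(z) = (4*z**2 + 8*z + 8)*exp(-z).
Then F(2) - F(0) = (40*exp(-2)) - (8) = -8 + 40*exp(-2).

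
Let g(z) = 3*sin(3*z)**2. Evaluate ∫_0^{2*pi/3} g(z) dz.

Use the identity sin^2(3*z) = (1 - cos(6*z))/2.
An antiderivative is F(z) = 3*z/2 - sin(6*z)/4.
Then F(2*pi/3) - F(0) = (pi) - (0) = pi.

pi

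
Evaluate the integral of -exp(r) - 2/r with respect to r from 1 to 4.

An antiderivative is F(r) = -exp(r) - 2*log(r).
Then F(4) - F(1) = (-exp(4) - log(16)) - (-exp(1)) = -exp(4) - log(16) + exp(1).

-exp(4) - log(16) + exp(1)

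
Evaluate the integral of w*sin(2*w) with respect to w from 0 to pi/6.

-pi/24 + sqrt(3)/8

Integrate by parts once (u = w, dv = sin(2*w) dw).
An antiderivative is F(w) = -w*cos(2*w)/2 + sin(2*w)/4.
Then F(pi/6) - F(0) = (-pi/24 + sqrt(3)/8) - (0) = -pi/24 + sqrt(3)/8.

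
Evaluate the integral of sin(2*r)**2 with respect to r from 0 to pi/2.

pi/4

Use the identity sin^2(2*r) = (1 - cos(4*r))/2.
An antiderivative is F(r) = r/2 - sin(4*r)/8.
Then F(pi/2) - F(0) = (pi/4) - (0) = pi/4.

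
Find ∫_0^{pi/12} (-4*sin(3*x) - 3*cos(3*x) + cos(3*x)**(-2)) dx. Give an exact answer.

-1 + sqrt(2)/6

An antiderivative is F(x) = -sin(3*x) + 4*cos(3*x)/3 + tan(3*x)/3.
Then F(pi/12) - F(0) = (sqrt(2)/6 + 1/3) - (4/3) = -1 + sqrt(2)/6.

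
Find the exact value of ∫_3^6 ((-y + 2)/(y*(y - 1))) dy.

Factor the denominator: y**2 - y = y(y - 1).
Partial fractions: (-y + 2)/(y*(y - 1)) = -2/y + 1/(y - 1).
An antiderivative is F(y) = -2*log(y) + log(y - 1).
Then F(6) - F(3) = (log(5/36)) - (log(2/9)) = log(5/8).

log(5/8)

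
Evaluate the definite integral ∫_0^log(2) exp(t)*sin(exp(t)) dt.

-cos(2) + cos(1)

Let u = exp(t), so du = exp(t) dt. When t = 0, u = 1; when t = log(2), u = 2.
The integral becomes ∫ sin(u) du from 1 to 2, with antiderivative -cos(u).
Back in t: F(t) = -cos(exp(t)).
Then F(log(2)) - F(0) = (-cos(2)) - (-cos(1)) = -cos(2) + cos(1).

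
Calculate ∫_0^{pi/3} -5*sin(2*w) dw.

-15/4

An antiderivative is F(w) = 5*cos(2*w)/2.
Then F(pi/3) - F(0) = (-5/4) - (5/2) = -15/4.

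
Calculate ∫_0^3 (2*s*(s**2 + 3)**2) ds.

Let u = s**2 + 3, so du = 2*s ds. When s = 0, u = 3; when s = 3, u = 12.
The integral becomes ∫ u**2 du from 3 to 12, with antiderivative u**3/3.
Back in s: F(s) = (s**2 + 3)**3/3.
Then F(3) - F(0) = (576) - (9) = 567.

567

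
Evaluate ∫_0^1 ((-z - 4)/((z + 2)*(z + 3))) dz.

log(16/27)

Factor the denominator: z**2 + 5*z + 6 = (z + 3)(z + 2).
Partial fractions: (-z - 4)/((z + 2)*(z + 3)) = 1/(z + 3) - 2/(z + 2).
An antiderivative is F(z) = -2*log(z + 2) + log(z + 3).
Then F(1) - F(0) = (log(4/9)) - (log(3/4)) = log(16/27).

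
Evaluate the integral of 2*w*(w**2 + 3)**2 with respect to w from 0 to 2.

316/3

Let u = w**2 + 3, so du = 2*w dw. When w = 0, u = 3; when w = 2, u = 7.
The integral becomes ∫ u**2 du from 3 to 7, with antiderivative u**3/3.
Back in w: F(w) = (w**2 + 3)**3/3.
Then F(2) - F(0) = (343/3) - (9) = 316/3.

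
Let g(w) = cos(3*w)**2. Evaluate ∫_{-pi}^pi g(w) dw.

Use the identity cos^2(3*w) = (1 + cos(6*w))/2.
An antiderivative is F(w) = w/2 + sin(6*w)/12.
Then F(pi) - F(-pi) = (pi/2) - (-pi/2) = pi.

pi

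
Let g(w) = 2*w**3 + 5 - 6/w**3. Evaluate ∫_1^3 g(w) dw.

142/3

By the power rule, an antiderivative is F(w) = w**4/2 + 5*w + 3/w**2.
Then F(3) - F(1) = (335/6) - (17/2) = 142/3.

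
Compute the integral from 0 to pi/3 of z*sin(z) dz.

-pi/6 + sqrt(3)/2

Integrate by parts once (u = z, dv = sin(z) dz).
An antiderivative is F(z) = -z*cos(z) + sin(z).
Then F(pi/3) - F(0) = (-pi/6 + sqrt(3)/2) - (0) = -pi/6 + sqrt(3)/2.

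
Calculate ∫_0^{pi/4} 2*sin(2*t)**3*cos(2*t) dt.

Let u = sin(2*t), so du = 2*cos(2*t) dt. When t = 0, u = 0; when t = pi/4, u = 1.
The integral becomes ∫ u**3 du from 0 to 1, with antiderivative u**4/4.
Back in t: F(t) = sin(2*t)**4/4.
Then F(pi/4) - F(0) = (1/4) - (0) = 1/4.

1/4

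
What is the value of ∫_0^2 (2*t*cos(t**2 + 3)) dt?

-sin(3) + sin(7)

Let u = t**2 + 3, so du = 2*t dt. When t = 0, u = 3; when t = 2, u = 7.
The integral becomes ∫ cos(u) du from 3 to 7, with antiderivative sin(u).
Back in t: F(t) = sin(t**2 + 3).
Then F(2) - F(0) = (sin(7)) - (sin(3)) = -sin(3) + sin(7).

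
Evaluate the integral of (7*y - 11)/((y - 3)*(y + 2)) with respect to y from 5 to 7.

-5*log(7) + 2*log(2) + 10*log(3)

Factor the denominator: y**2 - y - 6 = (y + 2)(y - 3).
Partial fractions: (7*y - 11)/((y - 3)*(y + 2)) = 5/(y + 2) + 2/(y - 3).
An antiderivative is F(y) = 2*log(y - 3) + 5*log(y + 2).
Then F(7) - F(5) = (4*log(2) + 10*log(3)) - (2*log(2) + 5*log(7)) = -5*log(7) + 2*log(2) + 10*log(3).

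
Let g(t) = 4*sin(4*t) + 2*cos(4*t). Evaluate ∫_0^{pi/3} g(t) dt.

An antiderivative is F(t) = sin(4*t)/2 - cos(4*t).
Then F(pi/3) - F(0) = (1/2 - sqrt(3)/4) - (-1) = 3/2 - sqrt(3)/4.

3/2 - sqrt(3)/4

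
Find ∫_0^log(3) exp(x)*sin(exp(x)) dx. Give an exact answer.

cos(1) - cos(3)

Let u = exp(x), so du = exp(x) dx. When x = 0, u = 1; when x = log(3), u = 3.
The integral becomes ∫ sin(u) du from 1 to 3, with antiderivative -cos(u).
Back in x: F(x) = -cos(exp(x)).
Then F(log(3)) - F(0) = (-cos(3)) - (-cos(1)) = cos(1) - cos(3).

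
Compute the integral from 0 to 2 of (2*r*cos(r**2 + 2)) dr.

Let u = r**2 + 2, so du = 2*r dr. When r = 0, u = 2; when r = 2, u = 6.
The integral becomes ∫ cos(u) du from 2 to 6, with antiderivative sin(u).
Back in r: F(r) = sin(r**2 + 2).
Then F(2) - F(0) = (sin(6)) - (sin(2)) = -sin(2) + sin(6).

-sin(2) + sin(6)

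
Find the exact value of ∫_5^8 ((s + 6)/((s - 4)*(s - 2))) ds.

Factor the denominator: s**2 - 6*s + 8 = (s - 2)(s - 4).
Partial fractions: (s + 6)/((s - 4)*(s - 2)) = -4/(s - 2) + 5/(s - 4).
An antiderivative is F(s) = 5*log(s - 4) - 4*log(s - 2).
Then F(8) - F(5) = (log(64/81)) - (-log(81)) = log(64).

log(64)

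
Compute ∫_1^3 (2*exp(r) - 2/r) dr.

An antiderivative is F(r) = 2*exp(r) - 2*log(r).
Then F(3) - F(1) = (-2*log(3) + 2*exp(3)) - (2*exp(1)) = -2*exp(1) - 2*log(3) + 2*exp(3).

-2*exp(1) - 2*log(3) + 2*exp(3)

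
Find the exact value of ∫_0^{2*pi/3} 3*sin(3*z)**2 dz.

Use the identity sin^2(3*z) = (1 - cos(6*z))/2.
An antiderivative is F(z) = 3*z/2 - sin(6*z)/4.
Then F(2*pi/3) - F(0) = (pi) - (0) = pi.

pi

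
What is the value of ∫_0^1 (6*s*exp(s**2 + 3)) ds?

-3*(1 - exp(1))*exp(3)

Let u = s**2 + 3, so du = 2*s ds. When s = 0, u = 3; when s = 1, u = 4.
The integral becomes 3·∫ exp(u) du from 3 to 4, with antiderivative 3*exp(u).
Back in s: F(s) = 3*exp(s**2 + 3).
Then F(1) - F(0) = (3*exp(4)) - (3*exp(3)) = -3*(1 - exp(1))*exp(3).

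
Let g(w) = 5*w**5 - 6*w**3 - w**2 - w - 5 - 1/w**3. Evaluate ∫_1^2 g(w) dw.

By the power rule, an antiderivative is F(w) = 5*w**6/6 - 3*w**4/2 - w**3/3 - w**2/2 - 5*w + 1/(2*w**2).
Then F(2) - F(1) = (355/24) - (-6) = 499/24.

499/24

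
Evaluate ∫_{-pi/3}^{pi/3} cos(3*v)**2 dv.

pi/3

Use the identity cos^2(3*v) = (1 + cos(6*v))/2.
An antiderivative is F(v) = v/2 + sin(6*v)/12.
Then F(pi/3) - F(-pi/3) = (pi/6) - (-pi/6) = pi/3.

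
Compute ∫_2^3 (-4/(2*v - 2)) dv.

An antiderivative is F(v) = -2*log(2*v - 2).
Then F(3) - F(2) = (-log(16)) - (-log(4)) = -log(4).

-log(4)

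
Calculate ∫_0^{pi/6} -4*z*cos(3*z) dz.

4/9 - 2*pi/9

Integrate by parts once (u = z, dv = -4*cos(3*z) dz).
An antiderivative is F(z) = -4*z*sin(3*z)/3 - 4*cos(3*z)/9.
Then F(pi/6) - F(0) = (-2*pi/9) - (-4/9) = 4/9 - 2*pi/9.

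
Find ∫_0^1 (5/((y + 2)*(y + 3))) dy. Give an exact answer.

-15*log(2) + 10*log(3)

Factor the denominator: y**2 + 5*y + 6 = (y + 3)(y + 2).
Partial fractions: 5/((y + 2)*(y + 3)) = -5/(y + 3) + 5/(y + 2).
An antiderivative is F(y) = 5*log(y + 2) - 5*log(y + 3).
Then F(1) - F(0) = (-10*log(2) + 5*log(3)) - (-5*log(3) + 5*log(2)) = -15*log(2) + 10*log(3).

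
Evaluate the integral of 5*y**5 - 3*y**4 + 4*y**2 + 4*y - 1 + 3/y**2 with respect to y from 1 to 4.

By the power rule, an antiderivative is F(y) = 5*y**6/6 - 3*y**5/5 + 4*y**3/3 + 2*y**2 - y - 3/y.
Then F(4) - F(1) = (174691/60) - (-13/30) = 58239/20.

58239/20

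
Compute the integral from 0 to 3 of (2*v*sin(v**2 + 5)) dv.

Let u = v**2 + 5, so du = 2*v dv. When v = 0, u = 5; when v = 3, u = 14.
The integral becomes ∫ sin(u) du from 5 to 14, with antiderivative -cos(u).
Back in v: F(v) = -cos(v**2 + 5).
Then F(3) - F(0) = (-cos(14)) - (-cos(5)) = -cos(14) + cos(5).

-cos(14) + cos(5)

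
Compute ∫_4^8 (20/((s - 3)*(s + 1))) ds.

-10*log(3) + 10*log(5)

Factor the denominator: s**2 - 2*s - 3 = (s + 1)(s - 3).
Partial fractions: 20/((s - 3)*(s + 1)) = -5/(s + 1) + 5/(s - 3).
An antiderivative is F(s) = 5*log(s - 3) - 5*log(s + 1).
Then F(8) - F(4) = (-10*log(3) + 5*log(5)) - (-5*log(5)) = -10*log(3) + 10*log(5).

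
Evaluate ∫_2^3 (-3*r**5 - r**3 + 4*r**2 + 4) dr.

-3833/12

By the power rule, an antiderivative is F(r) = -r**6/2 - r**4/4 + 4*r**3/3 + 4*r.
Then F(3) - F(2) = (-1347/4) - (-52/3) = -3833/12.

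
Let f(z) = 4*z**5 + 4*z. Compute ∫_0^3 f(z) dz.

504

By the power rule, an antiderivative is F(z) = 2*z**6/3 + 2*z**2.
Then F(3) - F(0) = (504) - (0) = 504.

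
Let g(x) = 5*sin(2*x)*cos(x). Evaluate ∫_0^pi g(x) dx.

Use the identity sin(2*x)cos(x) = [sin(3*x) + sin(x)]/2.
An antiderivative is F(x) = -5*cos(x)/2 - 5*cos(3*x)/6.
Then F(pi) - F(0) = (10/3) - (-10/3) = 20/3.

20/3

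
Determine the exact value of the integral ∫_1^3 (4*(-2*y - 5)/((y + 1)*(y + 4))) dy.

Factor the denominator: y**2 + 5*y + 4 = (y + 4)(y + 1).
Partial fractions: 4*(-2*y - 5)/((y + 1)*(y + 4)) = -4/(y + 4) - 4/(y + 1).
An antiderivative is F(y) = -4*log(y + 1) - 4*log(y + 4).
Then F(3) - F(1) = (-4*log(7) - 8*log(2)) - (-4*log(5) - 4*log(2)) = -4*log(7) - 4*log(2) + 4*log(5).

-4*log(7) - 4*log(2) + 4*log(5)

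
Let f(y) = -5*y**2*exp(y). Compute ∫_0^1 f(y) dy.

Integrate by parts twice (u = y^2, dv = -5*exp(y) dy).
An antiderivative is F(y) = (-5*y**2 + 10*y - 10)*exp(y).
Then F(1) - F(0) = (-5*E) - (-10) = 10 - 5*E.

10 - 5*E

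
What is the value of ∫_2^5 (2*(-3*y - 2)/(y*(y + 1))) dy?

-4*log(5) + 2*log(2)

Factor the denominator: y**2 + y = (y + 1)y.
Partial fractions: 2*(-3*y - 2)/(y*(y + 1)) = -2/(y + 1) - 4/y.
An antiderivative is F(y) = -4*log(y) - 2*log(y + 1).
Then F(5) - F(2) = (-4*log(5) - 2*log(3) - 2*log(2)) - (-4*log(2) - 2*log(3)) = -4*log(5) + 2*log(2).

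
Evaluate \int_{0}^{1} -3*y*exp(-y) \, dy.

-3 + 6*exp(-1)

Integrate by parts once (u = y, dv = -3*exp(-y) dy).
An antiderivative is F(y) = (3*y + 3)*exp(-y).
Then F(1) - F(0) = (6*exp(-1)) - (3) = -3 + 6*exp(-1).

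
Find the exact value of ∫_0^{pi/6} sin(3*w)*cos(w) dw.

Use the identity sin(3*w)cos(w) = [sin(4*w) + sin(2*w)]/2.
An antiderivative is F(w) = -cos(2*w)/4 - cos(4*w)/8.
Then F(pi/6) - F(0) = (-1/16) - (-3/8) = 5/16.

5/16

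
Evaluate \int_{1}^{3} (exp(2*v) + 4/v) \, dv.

An antiderivative is F(v) = exp(2*v)/2 + 4*log(v).
Then F(3) - F(1) = (log(81) + exp(6)/2) - (exp(2)/2) = -exp(2)/2 + log(81) + exp(6)/2.

-exp(2)/2 + log(81) + exp(6)/2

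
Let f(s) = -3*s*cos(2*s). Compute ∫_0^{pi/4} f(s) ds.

3/4 - 3*pi/8

Integrate by parts once (u = s, dv = -3*cos(2*s) ds).
An antiderivative is F(s) = -3*s*sin(2*s)/2 - 3*cos(2*s)/4.
Then F(pi/4) - F(0) = (-3*pi/8) - (-3/4) = 3/4 - 3*pi/8.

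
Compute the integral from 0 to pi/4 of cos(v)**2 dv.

Use the identity cos^2(v) = (1 + cos(2*v))/2.
An antiderivative is F(v) = v/2 + sin(2*v)/4.
Then F(pi/4) - F(0) = (1/4 + pi/8) - (0) = 1/4 + pi/8.

1/4 + pi/8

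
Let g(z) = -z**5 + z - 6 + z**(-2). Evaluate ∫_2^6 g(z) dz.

-7773

By the power rule, an antiderivative is F(z) = -z**6/6 + z**2/2 - 6*z - 1/z.
Then F(6) - F(2) = (-46765/6) - (-127/6) = -7773.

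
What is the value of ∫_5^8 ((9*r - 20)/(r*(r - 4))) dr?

-5*log(5) + 23*log(2)

Factor the denominator: r**2 - 4*r = r(r - 4).
Partial fractions: (9*r - 20)/(r*(r - 4)) = 5/r + 4/(r - 4).
An antiderivative is F(r) = 5*log(r) + 4*log(r - 4).
Then F(8) - F(5) = (23*log(2)) - (5*log(5)) = -5*log(5) + 23*log(2).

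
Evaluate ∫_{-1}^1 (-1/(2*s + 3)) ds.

An antiderivative is F(s) = -log(2*s + 3)/2.
Then F(1) - F(-1) = (-log(5)/2) - (0) = -log(5)/2.

-log(5)/2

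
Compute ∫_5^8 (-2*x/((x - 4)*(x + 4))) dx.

Factor the denominator: x**2 - 16 = (x + 4)(x - 4).
Partial fractions: -2*x/((x - 4)*(x + 4)) = -1/(x + 4) - 1/(x - 4).
An antiderivative is F(x) = -log(x - 4) - log(x + 4).
Then F(8) - F(5) = (-log(48)) - (-log(9)) = log(3/16).

log(3/16)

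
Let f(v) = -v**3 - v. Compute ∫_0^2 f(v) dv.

-6

By the power rule, an antiderivative is F(v) = -v**4/4 - v**2/2.
Then F(2) - F(0) = (-6) - (0) = -6.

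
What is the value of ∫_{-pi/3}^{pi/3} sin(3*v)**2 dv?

Use the identity sin^2(3*v) = (1 - cos(6*v))/2.
An antiderivative is F(v) = v/2 - sin(6*v)/12.
Then F(pi/3) - F(-pi/3) = (pi/6) - (-pi/6) = pi/3.

pi/3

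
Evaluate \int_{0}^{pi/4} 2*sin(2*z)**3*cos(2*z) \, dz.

1/4

Let u = sin(2*z), so du = 2*cos(2*z) dz. When z = 0, u = 0; when z = pi/4, u = 1.
The integral becomes ∫ u**3 du from 0 to 1, with antiderivative u**4/4.
Back in z: F(z) = sin(2*z)**4/4.
Then F(pi/4) - F(0) = (1/4) - (0) = 1/4.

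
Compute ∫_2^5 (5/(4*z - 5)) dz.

5*log(5)/4

An antiderivative is F(z) = 5*log(4*z - 5)/4.
Then F(5) - F(2) = (5*log(15)/4) - (5*log(3)/4) = 5*log(5)/4.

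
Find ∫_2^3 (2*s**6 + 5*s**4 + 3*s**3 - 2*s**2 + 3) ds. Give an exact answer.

70423/84

By the power rule, an antiderivative is F(s) = 2*s**7/7 + s**5 + 3*s**4/4 - 2*s**3/3 + 3*s.
Then F(3) - F(2) = (25749/28) - (1706/21) = 70423/84.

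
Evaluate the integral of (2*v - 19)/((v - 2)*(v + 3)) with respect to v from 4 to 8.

Factor the denominator: v**2 + v - 6 = (v + 3)(v - 2).
Partial fractions: (2*v - 19)/((v - 2)*(v + 3)) = 5/(v + 3) - 3/(v - 2).
An antiderivative is F(v) = -3*log(v - 2) + 5*log(v + 3).
Then F(8) - F(4) = (-3*log(3) - 3*log(2) + 5*log(11)) - (-3*log(2) + 5*log(7)) = -5*log(7) - 3*log(3) + 5*log(11).

-5*log(7) - 3*log(3) + 5*log(11)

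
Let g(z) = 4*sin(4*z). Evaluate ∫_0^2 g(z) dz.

Let u = 4*z, so du = 4 dz. When z = 0, u = 0; when z = 2, u = 8.
The integral becomes ∫ sin(u) du from 0 to 8, with antiderivative -cos(u).
Back in z: F(z) = -cos(4*z).
Then F(2) - F(0) = (-cos(8)) - (-1) = 1 - cos(8).

1 - cos(8)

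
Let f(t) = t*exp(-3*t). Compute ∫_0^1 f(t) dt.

Integrate by parts once (u = t, dv = exp(-3*t) dt).
An antiderivative is F(t) = (-3*t - 1)*exp(-3*t)/9.
Then F(1) - F(0) = (-4*exp(-3)/9) - (-1/9) = (-4 + exp(3))*exp(-3)/9.

(-4 + exp(3))*exp(-3)/9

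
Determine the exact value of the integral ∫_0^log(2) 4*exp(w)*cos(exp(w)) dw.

-4*sin(1) + 4*sin(2)

Let u = exp(w), so du = exp(w) dw. When w = 0, u = 1; when w = log(2), u = 2.
The integral becomes 4·∫ cos(u) du from 1 to 2, with antiderivative 4*sin(u).
Back in w: F(w) = 4*sin(exp(w)).
Then F(log(2)) - F(0) = (4*sin(2)) - (4*sin(1)) = -4*sin(1) + 4*sin(2).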